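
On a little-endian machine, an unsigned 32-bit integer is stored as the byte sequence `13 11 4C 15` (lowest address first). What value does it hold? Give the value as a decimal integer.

357306643

Little-endian: lowest address holds the least-significant byte.
Reassemble most-significant byte first: 15 4C 11 13 → 0x154C1113.
0x154C1113 = 357306643.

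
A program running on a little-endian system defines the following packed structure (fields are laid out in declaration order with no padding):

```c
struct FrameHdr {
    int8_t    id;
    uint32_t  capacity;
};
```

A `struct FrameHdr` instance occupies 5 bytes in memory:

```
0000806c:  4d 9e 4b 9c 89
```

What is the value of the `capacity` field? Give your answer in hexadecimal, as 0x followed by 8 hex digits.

0x899C4B9E

`capacity` follows `id` (1 byte), so it starts at byte offset 1 and occupies 4 bytes.
Bytes at offsets 1..4: 9E 4B 9C 89.
Little-endian stores the least-significant byte at the lowest address.
Reassemble most-significant byte first: 89 9C 4B 9E → 0x899C4B9E.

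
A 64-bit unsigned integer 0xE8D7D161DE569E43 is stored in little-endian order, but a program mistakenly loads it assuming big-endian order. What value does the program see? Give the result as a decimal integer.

Stored little-endian, the bytes at ascending addresses are 43 9E 56 DE 61 D1 D7 E8.
Read back as big-endian, the last byte is least significant, giving 0x439E56DE61D1D7E8.
0x439E56DE61D1D7E8 = 4872427359985326056.

4872427359985326056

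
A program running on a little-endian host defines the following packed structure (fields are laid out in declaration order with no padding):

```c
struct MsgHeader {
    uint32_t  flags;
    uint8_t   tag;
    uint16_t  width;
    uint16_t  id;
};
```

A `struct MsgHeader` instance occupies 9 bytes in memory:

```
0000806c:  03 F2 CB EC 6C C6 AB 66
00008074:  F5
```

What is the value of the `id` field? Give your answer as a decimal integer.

62822

`id` follows `flags` (4 B), `tag` (1 B), `width` (2 B), so it starts at offset 4 + 1 + 2 = 7 and occupies 2 bytes.
Bytes at offsets 7..8: 66 F5.
In little-endian order the low byte comes first in memory.
Reassemble most-significant byte first: F5 66 → 0xF566.
0xF566 = 62822.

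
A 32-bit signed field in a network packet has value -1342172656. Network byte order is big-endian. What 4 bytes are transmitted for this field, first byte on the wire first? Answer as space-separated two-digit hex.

B0 00 12 10

Two's complement of -1342172656 in 32 bits: 1342172656 = 0x4FFFEDF0; invert → 0xB000120F; add 1 → 0xB0001210.
Split into bytes (most-significant first): B0 00 12 10.
Big-endian: lowest address holds the most-significant byte.
So the memory order matches the most-significant-first order: B0 00 12 10.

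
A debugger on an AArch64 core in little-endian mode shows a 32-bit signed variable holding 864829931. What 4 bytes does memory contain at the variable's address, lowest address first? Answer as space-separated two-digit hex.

864829931 in hexadecimal, padded to 32 bits, is 0x338C41EB.
Split into bytes (most-significant first): 33 8C 41 EB.
Little-endian: lowest address holds the least-significant byte.
So at ascending addresses the bytes are EB 41 8C 33.

EB 41 8C 33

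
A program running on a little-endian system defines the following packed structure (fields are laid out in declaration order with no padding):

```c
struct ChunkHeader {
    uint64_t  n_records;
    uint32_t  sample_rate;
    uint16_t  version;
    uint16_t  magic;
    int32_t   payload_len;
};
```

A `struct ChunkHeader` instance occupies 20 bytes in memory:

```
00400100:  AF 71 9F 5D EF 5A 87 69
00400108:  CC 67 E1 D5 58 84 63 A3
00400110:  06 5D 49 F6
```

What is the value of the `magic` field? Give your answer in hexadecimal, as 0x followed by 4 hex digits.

0xA363

`magic` follows `n_records` (8 B), `sample_rate` (4 B), `version` (2 B), so it starts at offset 8 + 4 + 2 = 14 and occupies 2 bytes.
Bytes at offsets 14..15: 63 A3.
Little-endian stores the least-significant byte at the lowest address.
Reassemble most-significant byte first: A3 63 → 0xA363.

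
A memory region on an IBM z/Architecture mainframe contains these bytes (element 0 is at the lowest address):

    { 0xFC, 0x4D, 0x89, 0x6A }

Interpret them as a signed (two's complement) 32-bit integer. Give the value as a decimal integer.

-62027414

Big-endian: lowest address holds the most-significant byte.
The bytes are already most-significant first: 0xFC4D896A.
Top bit is set, so as a signed 32-bit value this is 0xFC4D896A − 2^32 = -62027414.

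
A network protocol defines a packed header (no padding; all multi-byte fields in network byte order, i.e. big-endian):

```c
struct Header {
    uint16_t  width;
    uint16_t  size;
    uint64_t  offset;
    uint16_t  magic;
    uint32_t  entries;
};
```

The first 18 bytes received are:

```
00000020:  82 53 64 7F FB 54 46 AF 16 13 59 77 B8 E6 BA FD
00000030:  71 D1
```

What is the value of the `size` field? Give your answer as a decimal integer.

`size` follows `width` (2 bytes), so it starts at byte offset 2 and occupies 2 bytes.
Bytes at offsets 2..3: 64 7F.
Big-endian: lowest address holds the most-significant byte.
The bytes are already most-significant first: 0x647F.
0x647F = 25727.

25727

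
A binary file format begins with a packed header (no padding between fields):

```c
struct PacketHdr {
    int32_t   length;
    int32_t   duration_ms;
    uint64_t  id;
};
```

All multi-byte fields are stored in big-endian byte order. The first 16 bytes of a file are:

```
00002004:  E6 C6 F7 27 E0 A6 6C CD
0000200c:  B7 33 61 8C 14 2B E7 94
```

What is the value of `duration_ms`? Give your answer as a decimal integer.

`duration_ms` follows `length` (4 bytes), so it starts at byte offset 4 and occupies 4 bytes.
Bytes at offsets 4..7: E0 A6 6C CD.
Big-endian: lowest address holds the most-significant byte.
The bytes are already most-significant first: 0xE0A66CCD.
Top bit is set, so as a signed 32-bit value this is 0xE0A66CCD − 2^32 = -525964083.

-525964083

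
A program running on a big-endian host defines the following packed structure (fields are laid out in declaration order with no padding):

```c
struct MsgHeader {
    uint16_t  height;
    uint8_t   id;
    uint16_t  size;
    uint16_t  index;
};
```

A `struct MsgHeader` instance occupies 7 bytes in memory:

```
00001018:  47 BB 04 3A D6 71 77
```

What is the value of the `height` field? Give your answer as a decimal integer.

`height` is the first field, at byte offset 0, occupying 2 bytes.
Bytes at offsets 0..1: 47 BB.
Big-endian stores the most-significant byte at the lowest address.
The bytes are already most-significant first: 0x47BB.
0x47BB = 18363.

18363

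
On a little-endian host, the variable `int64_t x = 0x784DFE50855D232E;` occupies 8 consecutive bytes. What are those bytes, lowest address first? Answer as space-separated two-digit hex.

Split into bytes (most-significant first): 78 4D FE 50 85 5D 23 2E.
In little-endian order the low byte comes first in memory.
So at ascending addresses the bytes are 2E 23 5D 85 50 FE 4D 78.

2E 23 5D 85 50 FE 4D 78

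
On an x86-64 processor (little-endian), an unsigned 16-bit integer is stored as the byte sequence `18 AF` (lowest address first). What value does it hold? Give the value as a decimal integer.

44824

Little-endian stores the least-significant byte at the lowest address.
Reassemble most-significant byte first: AF 18 → 0xAF18.
0xAF18 = 44824.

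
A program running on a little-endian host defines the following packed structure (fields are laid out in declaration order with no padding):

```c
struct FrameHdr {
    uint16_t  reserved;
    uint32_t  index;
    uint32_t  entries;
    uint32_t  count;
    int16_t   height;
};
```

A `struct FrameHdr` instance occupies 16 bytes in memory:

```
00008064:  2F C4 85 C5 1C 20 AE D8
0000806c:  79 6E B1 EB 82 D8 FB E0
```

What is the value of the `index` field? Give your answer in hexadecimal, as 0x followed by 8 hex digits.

`index` follows `reserved` (2 bytes), so it starts at byte offset 2 and occupies 4 bytes.
Bytes at offsets 2..5: 85 C5 1C 20.
Little-endian stores the least-significant byte at the lowest address.
Reassemble most-significant byte first: 20 1C C5 85 → 0x201CC585.

0x201CC585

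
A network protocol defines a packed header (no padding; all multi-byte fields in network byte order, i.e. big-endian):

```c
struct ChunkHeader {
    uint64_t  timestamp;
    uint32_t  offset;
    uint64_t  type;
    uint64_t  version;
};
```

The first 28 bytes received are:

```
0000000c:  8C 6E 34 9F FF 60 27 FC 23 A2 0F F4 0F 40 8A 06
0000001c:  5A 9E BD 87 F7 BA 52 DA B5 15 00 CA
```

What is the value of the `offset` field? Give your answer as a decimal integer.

`offset` follows `timestamp` (8 bytes), so it starts at byte offset 8 and occupies 4 bytes.
Bytes at offsets 8..11: 23 A2 0F F4.
Big-endian stores the most-significant byte at the lowest address.
The bytes are already most-significant first: 0x23A20FF4.
0x23A20FF4 = 597823476.

597823476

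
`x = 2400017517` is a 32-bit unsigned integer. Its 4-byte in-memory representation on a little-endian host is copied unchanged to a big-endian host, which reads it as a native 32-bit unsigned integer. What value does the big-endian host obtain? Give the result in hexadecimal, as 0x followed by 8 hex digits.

2400017517 in 32-bit hexadecimal is 0x8F0D5C6D.
Stored little-endian, the bytes at ascending addresses are 6D 5C 0D 8F.
Read back as big-endian, the last byte is least significant, giving 0x6D5C0D8F.

0x6D5C0D8F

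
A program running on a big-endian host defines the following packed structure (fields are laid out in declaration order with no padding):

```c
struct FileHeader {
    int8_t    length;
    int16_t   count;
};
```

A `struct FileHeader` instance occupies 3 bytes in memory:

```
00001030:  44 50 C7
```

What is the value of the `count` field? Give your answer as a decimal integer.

20679

`count` follows `length` (1 byte), so it starts at byte offset 1 and occupies 2 bytes.
Bytes at offsets 1..2: 50 C7.
In big-endian order the high byte comes first in memory.
The bytes are already most-significant first: 0x50C7.
0x50C7 = 20679.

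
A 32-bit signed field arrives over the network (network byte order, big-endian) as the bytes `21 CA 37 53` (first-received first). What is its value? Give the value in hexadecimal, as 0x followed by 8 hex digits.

0x21CA3753

Big-endian stores the most-significant byte at the lowest address.
The bytes are already most-significant first: 0x21CA3753.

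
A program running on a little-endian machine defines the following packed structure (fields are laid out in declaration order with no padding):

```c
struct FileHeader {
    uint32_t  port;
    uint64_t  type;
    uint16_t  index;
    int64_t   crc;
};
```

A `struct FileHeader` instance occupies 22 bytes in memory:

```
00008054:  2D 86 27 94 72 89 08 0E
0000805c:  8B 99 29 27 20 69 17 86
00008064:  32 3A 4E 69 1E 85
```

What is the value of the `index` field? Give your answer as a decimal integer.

`index` follows `port` (4 B), `type` (8 B), so it starts at offset 4 + 8 = 12 and occupies 2 bytes.
Bytes at offsets 12..13: 20 69.
Little-endian stores the least-significant byte at the lowest address.
Reassemble most-significant byte first: 69 20 → 0x6920.
0x6920 = 26912.

26912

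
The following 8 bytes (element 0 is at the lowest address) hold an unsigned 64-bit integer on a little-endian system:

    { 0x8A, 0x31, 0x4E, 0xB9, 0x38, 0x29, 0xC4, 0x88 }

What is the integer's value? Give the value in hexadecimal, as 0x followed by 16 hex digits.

Little-endian: lowest address holds the least-significant byte.
Reassemble most-significant byte first: 88 C4 29 38 B9 4E 31 8A → 0x88C42938B94E318A.

0x88C42938B94E318A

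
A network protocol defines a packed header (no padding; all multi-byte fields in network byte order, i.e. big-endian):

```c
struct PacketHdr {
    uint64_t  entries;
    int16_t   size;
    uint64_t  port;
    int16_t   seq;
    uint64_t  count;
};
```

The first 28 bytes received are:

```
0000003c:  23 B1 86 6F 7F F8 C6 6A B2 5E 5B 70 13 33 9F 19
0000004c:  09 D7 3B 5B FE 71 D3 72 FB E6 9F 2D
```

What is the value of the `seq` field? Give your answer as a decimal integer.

`seq` follows `entries` (8 B), `size` (2 B), `port` (8 B), so it starts at offset 8 + 2 + 8 = 18 and occupies 2 bytes.
Bytes at offsets 18..19: 3B 5B.
Big-endian stores the most-significant byte at the lowest address.
The bytes are already most-significant first: 0x3B5B.
0x3B5B = 15195.

15195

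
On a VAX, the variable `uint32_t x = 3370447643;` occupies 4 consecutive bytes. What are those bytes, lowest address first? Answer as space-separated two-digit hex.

1B F3 E4 C8

3370447643 in hexadecimal, padded to 32 bits, is 0xC8E4F31B.
Split into bytes (most-significant first): C8 E4 F3 1B.
Little-endian stores the least-significant byte at the lowest address.
So at ascending addresses the bytes are 1B F3 E4 C8.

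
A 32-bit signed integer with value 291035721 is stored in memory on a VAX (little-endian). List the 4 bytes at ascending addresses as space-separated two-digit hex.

49 DA 58 11

291035721 in hexadecimal, padded to 32 bits, is 0x1158DA49.
Split into bytes (most-significant first): 11 58 DA 49.
In little-endian order the low byte comes first in memory.
So at ascending addresses the bytes are 49 DA 58 11.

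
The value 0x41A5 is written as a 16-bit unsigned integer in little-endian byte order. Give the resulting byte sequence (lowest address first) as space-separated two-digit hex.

A5 41

Split into bytes (most-significant first): 41 A5.
Little-endian stores the least-significant byte at the lowest address.
So at ascending addresses the bytes are A5 41.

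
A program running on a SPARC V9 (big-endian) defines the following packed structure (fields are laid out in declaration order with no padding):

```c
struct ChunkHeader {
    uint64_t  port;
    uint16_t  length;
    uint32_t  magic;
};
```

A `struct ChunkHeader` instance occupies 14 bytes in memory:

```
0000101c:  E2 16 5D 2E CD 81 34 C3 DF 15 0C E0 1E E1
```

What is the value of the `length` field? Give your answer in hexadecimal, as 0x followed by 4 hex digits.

`length` follows `port` (8 bytes), so it starts at byte offset 8 and occupies 2 bytes.
Bytes at offsets 8..9: DF 15.
Big-endian stores the most-significant byte at the lowest address.
The bytes are already most-significant first: 0xDF15.

0xDF15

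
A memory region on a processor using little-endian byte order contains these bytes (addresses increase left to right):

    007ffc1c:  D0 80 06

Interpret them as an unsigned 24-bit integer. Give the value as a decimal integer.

Little-endian stores the least-significant byte at the lowest address.
Reassemble most-significant byte first: 06 80 D0 → 0x0680D0.
0x0680D0 = 426192.

426192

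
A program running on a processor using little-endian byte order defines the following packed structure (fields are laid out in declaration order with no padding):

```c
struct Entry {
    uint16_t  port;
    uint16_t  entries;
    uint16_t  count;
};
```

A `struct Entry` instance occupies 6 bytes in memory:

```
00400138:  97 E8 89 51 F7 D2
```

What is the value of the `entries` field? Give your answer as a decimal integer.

20873

`entries` follows `port` (2 bytes), so it starts at byte offset 2 and occupies 2 bytes.
Bytes at offsets 2..3: 89 51.
Little-endian stores the least-significant byte at the lowest address.
Reassemble most-significant byte first: 51 89 → 0x5189.
0x5189 = 20873.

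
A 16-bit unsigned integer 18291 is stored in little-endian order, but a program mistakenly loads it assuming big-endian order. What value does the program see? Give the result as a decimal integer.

29511

18291 in 16-bit hexadecimal is 0x4773.
Stored little-endian, the bytes at ascending addresses are 73 47.
Read back as big-endian, the last byte is least significant, giving 0x7347.
0x7347 = 29511.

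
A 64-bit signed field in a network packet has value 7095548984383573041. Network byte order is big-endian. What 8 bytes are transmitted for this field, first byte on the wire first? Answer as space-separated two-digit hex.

62 78 74 35 1C 91 0C 31

7095548984383573041 in hexadecimal, padded to 64 bits, is 0x627874351C910C31.
Split into bytes (most-significant first): 62 78 74 35 1C 91 0C 31.
Big-endian stores the most-significant byte at the lowest address.
So the memory order matches the most-significant-first order: 62 78 74 35 1C 91 0C 31.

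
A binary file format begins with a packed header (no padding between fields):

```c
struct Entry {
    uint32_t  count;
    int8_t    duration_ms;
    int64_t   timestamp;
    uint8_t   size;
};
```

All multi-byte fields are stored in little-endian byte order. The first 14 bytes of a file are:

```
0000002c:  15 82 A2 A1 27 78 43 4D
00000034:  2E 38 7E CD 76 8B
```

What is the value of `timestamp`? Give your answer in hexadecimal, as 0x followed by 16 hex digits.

`timestamp` follows `count` (4 B), `duration_ms` (1 B), so it starts at offset 4 + 1 = 5 and occupies 8 bytes.
Bytes at offsets 5..12: 78 43 4D 2E 38 7E CD 76.
In little-endian order the low byte comes first in memory.
Reassemble most-significant byte first: 76 CD 7E 38 2E 4D 43 78 → 0x76CD7E382E4D4378.

0x76CD7E382E4D4378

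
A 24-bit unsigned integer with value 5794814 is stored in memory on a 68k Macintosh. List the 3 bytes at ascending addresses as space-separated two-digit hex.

5794814 in hexadecimal, padded to 24 bits, is 0x586BFE.
Split into bytes (most-significant first): 58 6B FE.
Big-endian stores the most-significant byte at the lowest address.
So the memory order matches the most-significant-first order: 58 6B FE.

58 6B FE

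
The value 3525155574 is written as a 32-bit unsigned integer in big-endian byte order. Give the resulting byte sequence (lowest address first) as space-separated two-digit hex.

3525155574 in hexadecimal, padded to 32 bits, is 0xD21D9AF6.
Split into bytes (most-significant first): D2 1D 9A F6.
In big-endian order the high byte comes first in memory.
So the memory order matches the most-significant-first order: D2 1D 9A F6.

D2 1D 9A F6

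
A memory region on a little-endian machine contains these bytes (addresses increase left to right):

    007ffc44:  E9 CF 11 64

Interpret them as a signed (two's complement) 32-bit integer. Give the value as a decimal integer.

In little-endian order the low byte comes first in memory.
Reassemble most-significant byte first: 64 11 CF E9 → 0x6411CFE9.
0x6411CFE9 = 1678888937.

1678888937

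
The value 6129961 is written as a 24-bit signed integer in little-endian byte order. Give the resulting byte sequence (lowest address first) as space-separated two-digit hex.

29 89 5D

6129961 in hexadecimal, padded to 24 bits, is 0x5D8929.
Split into bytes (most-significant first): 5D 89 29.
Little-endian stores the least-significant byte at the lowest address.
So at ascending addresses the bytes are 29 89 5D.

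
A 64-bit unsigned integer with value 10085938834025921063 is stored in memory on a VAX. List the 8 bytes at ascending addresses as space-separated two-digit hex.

27 BA 6E 94 EE 73 F8 8B

10085938834025921063 in hexadecimal, padded to 64 bits, is 0x8BF873EE946EBA27.
Split into bytes (most-significant first): 8B F8 73 EE 94 6E BA 27.
Little-endian: lowest address holds the least-significant byte.
So at ascending addresses the bytes are 27 BA 6E 94 EE 73 F8 8B.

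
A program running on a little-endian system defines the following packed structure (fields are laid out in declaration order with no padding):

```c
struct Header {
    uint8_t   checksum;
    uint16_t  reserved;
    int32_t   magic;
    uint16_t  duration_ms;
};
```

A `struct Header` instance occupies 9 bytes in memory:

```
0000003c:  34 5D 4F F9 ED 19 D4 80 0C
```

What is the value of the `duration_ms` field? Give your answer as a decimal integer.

`duration_ms` follows `checksum` (1 B), `reserved` (2 B), `magic` (4 B), so it starts at offset 1 + 2 + 4 = 7 and occupies 2 bytes.
Bytes at offsets 7..8: 80 0C.
Little-endian stores the least-significant byte at the lowest address.
Reassemble most-significant byte first: 0C 80 → 0x0C80.
0x0C80 = 3200.

3200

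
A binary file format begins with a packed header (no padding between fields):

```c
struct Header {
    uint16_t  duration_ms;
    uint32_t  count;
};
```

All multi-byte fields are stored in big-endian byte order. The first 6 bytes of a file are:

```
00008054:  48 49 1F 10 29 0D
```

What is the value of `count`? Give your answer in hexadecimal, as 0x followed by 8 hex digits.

`count` follows `duration_ms` (2 bytes), so it starts at byte offset 2 and occupies 4 bytes.
Bytes at offsets 2..5: 1F 10 29 0D.
In big-endian order the high byte comes first in memory.
The bytes are already most-significant first: 0x1F10290D.

0x1F10290D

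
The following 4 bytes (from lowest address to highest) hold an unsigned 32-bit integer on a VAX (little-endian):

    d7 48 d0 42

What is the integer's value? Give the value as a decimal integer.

1120946391

Little-endian stores the least-significant byte at the lowest address.
Reassemble most-significant byte first: 42 D0 48 D7 → 0x42D048D7.
0x42D048D7 = 1120946391.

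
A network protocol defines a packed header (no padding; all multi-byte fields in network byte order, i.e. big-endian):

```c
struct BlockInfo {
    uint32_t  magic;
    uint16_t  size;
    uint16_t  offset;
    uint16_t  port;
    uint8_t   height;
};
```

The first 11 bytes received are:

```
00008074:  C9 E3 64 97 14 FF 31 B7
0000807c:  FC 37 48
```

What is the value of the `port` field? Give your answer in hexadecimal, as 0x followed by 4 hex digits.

`port` follows `magic` (4 B), `size` (2 B), `offset` (2 B), so it starts at offset 4 + 2 + 2 = 8 and occupies 2 bytes.
Bytes at offsets 8..9: FC 37.
In big-endian order the high byte comes first in memory.
The bytes are already most-significant first: 0xFC37.

0xFC37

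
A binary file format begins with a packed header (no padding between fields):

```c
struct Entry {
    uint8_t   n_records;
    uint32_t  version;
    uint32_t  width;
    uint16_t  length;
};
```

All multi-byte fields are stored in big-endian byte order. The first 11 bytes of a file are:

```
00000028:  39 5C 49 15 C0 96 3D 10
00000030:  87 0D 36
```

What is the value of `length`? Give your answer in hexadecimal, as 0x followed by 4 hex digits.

0x0D36

`length` follows `n_records` (1 B), `version` (4 B), `width` (4 B), so it starts at offset 1 + 4 + 4 = 9 and occupies 2 bytes.
Bytes at offsets 9..10: 0D 36.
In big-endian order the high byte comes first in memory.
The bytes are already most-significant first: 0x0D36.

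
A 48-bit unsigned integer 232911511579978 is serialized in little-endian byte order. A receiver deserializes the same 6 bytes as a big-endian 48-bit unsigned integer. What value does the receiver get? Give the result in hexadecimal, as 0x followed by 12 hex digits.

232911511579978 in 48-bit hexadecimal is 0xD3D4EFE96D4A.
Stored little-endian, the bytes at ascending addresses are 4A 6D E9 EF D4 D3.
Read back as big-endian, the last byte is least significant, giving 0x4A6DE9EFD4D3.

0x4A6DE9EFD4D3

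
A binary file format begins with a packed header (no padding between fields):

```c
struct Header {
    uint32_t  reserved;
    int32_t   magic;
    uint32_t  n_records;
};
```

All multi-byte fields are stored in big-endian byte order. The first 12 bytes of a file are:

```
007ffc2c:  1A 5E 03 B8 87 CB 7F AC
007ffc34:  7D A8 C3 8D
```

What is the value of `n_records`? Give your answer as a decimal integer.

2108212109

`n_records` follows `reserved` (4 B), `magic` (4 B), so it starts at offset 4 + 4 = 8 and occupies 4 bytes.
Bytes at offsets 8..11: 7D A8 C3 8D.
Big-endian: lowest address holds the most-significant byte.
The bytes are already most-significant first: 0x7DA8C38D.
0x7DA8C38D = 2108212109.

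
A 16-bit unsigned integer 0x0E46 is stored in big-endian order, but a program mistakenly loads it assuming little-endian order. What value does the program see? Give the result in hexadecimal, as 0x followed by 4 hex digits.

Stored big-endian, the bytes at ascending addresses are 0E 46.
Read back as little-endian, the first byte is least significant, giving 0x460E.

0x460E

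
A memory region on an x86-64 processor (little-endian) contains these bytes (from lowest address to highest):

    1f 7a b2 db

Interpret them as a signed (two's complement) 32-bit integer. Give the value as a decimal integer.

Little-endian stores the least-significant byte at the lowest address.
Reassemble most-significant byte first: DB B2 7A 1F → 0xDBB27A1F.
Top bit is set, so as a signed 32-bit value this is 0xDBB27A1F − 2^32 = -609060321.

-609060321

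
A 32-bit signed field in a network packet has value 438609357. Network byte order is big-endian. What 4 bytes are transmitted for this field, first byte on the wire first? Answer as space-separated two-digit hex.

438609357 in hexadecimal, padded to 32 bits, is 0x1A24A5CD.
Split into bytes (most-significant first): 1A 24 A5 CD.
In big-endian order the high byte comes first in memory.
So the memory order matches the most-significant-first order: 1A 24 A5 CD.

1A 24 A5 CD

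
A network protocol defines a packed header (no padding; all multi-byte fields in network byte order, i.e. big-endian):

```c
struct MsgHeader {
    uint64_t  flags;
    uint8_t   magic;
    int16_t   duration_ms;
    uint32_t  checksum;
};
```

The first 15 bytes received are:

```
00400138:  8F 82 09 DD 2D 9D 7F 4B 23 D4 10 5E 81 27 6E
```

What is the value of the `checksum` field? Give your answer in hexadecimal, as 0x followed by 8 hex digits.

`checksum` follows `flags` (8 B), `magic` (1 B), `duration_ms` (2 B), so it starts at offset 8 + 1 + 2 = 11 and occupies 4 bytes.
Bytes at offsets 11..14: 5E 81 27 6E.
Big-endian: lowest address holds the most-significant byte.
The bytes are already most-significant first: 0x5E81276E.

0x5E81276E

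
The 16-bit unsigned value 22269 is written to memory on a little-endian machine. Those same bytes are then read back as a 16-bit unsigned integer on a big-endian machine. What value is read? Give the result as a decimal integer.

64854

22269 in 16-bit hexadecimal is 0x56FD.
Stored little-endian, the bytes at ascending addresses are FD 56.
Read back as big-endian, the last byte is least significant, giving 0xFD56.
0xFD56 = 64854.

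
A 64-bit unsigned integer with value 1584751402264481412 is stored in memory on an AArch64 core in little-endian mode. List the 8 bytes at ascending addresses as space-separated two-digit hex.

84 CE 46 05 01 2B FE 15

1584751402264481412 in hexadecimal, padded to 64 bits, is 0x15FE2B010546CE84.
Split into bytes (most-significant first): 15 FE 2B 01 05 46 CE 84.
In little-endian order the low byte comes first in memory.
So at ascending addresses the bytes are 84 CE 46 05 01 2B FE 15.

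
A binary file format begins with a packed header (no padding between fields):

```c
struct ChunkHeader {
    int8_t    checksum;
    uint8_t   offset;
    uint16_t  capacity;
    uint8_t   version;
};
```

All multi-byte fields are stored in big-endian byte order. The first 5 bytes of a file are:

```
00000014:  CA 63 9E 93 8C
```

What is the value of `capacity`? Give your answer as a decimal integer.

`capacity` follows `checksum` (1 B), `offset` (1 B), so it starts at offset 1 + 1 = 2 and occupies 2 bytes.
Bytes at offsets 2..3: 9E 93.
Big-endian stores the most-significant byte at the lowest address.
The bytes are already most-significant first: 0x9E93.
0x9E93 = 40595.

40595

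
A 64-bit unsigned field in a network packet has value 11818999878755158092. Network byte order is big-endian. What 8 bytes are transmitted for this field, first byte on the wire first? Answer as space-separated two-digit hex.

11818999878755158092 in hexadecimal, padded to 64 bits, is 0xA40585C51D96084C.
Split into bytes (most-significant first): A4 05 85 C5 1D 96 08 4C.
Big-endian stores the most-significant byte at the lowest address.
So the memory order matches the most-significant-first order: A4 05 85 C5 1D 96 08 4C.

A4 05 85 C5 1D 96 08 4C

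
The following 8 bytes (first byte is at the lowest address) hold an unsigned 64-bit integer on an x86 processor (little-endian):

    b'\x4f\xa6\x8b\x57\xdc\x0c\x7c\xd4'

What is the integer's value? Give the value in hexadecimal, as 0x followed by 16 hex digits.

0xD47C0CDC578BA64F

Little-endian stores the least-significant byte at the lowest address.
Reassemble most-significant byte first: D4 7C 0C DC 57 8B A6 4F → 0xD47C0CDC578BA64F.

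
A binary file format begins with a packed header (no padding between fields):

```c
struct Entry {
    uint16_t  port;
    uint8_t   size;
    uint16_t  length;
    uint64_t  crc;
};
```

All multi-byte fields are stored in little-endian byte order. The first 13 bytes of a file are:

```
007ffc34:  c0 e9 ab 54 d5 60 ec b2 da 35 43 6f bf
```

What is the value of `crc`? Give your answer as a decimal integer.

13794318082240605280

`crc` follows `port` (2 B), `size` (1 B), `length` (2 B), so it starts at offset 2 + 1 + 2 = 5 and occupies 8 bytes.
Bytes at offsets 5..12: 60 EC B2 DA 35 43 6F BF.
In little-endian order the low byte comes first in memory.
Reassemble most-significant byte first: BF 6F 43 35 DA B2 EC 60 → 0xBF6F4335DAB2EC60.
0xBF6F4335DAB2EC60 = 13794318082240605280.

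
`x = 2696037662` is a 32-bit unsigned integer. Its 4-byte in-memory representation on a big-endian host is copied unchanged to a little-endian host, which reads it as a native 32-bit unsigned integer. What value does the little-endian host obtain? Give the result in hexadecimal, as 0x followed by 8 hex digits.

2696037662 in 32-bit hexadecimal is 0xA0B2451E.
Stored big-endian, the bytes at ascending addresses are A0 B2 45 1E.
Read back as little-endian, the first byte is least significant, giving 0x1E45B2A0.

0x1E45B2A0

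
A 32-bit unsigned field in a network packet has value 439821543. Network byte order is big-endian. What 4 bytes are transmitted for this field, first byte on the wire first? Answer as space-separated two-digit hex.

439821543 in hexadecimal, padded to 32 bits, is 0x1A3724E7.
Split into bytes (most-significant first): 1A 37 24 E7.
Big-endian stores the most-significant byte at the lowest address.
So the memory order matches the most-significant-first order: 1A 37 24 E7.

1A 37 24 E7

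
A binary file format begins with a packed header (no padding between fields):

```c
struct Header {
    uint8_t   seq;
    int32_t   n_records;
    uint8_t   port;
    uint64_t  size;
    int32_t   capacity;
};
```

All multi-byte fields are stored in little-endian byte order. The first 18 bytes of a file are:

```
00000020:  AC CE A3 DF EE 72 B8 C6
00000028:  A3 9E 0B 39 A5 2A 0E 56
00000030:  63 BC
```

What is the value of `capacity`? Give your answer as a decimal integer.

-1134340594

`capacity` follows `seq` (1 B), `n_records` (4 B), `port` (1 B), `size` (8 B), so it starts at offset 1 + 4 + 1 + 8 = 14 and occupies 4 bytes.
Bytes at offsets 14..17: 0E 56 63 BC.
Little-endian stores the least-significant byte at the lowest address.
Reassemble most-significant byte first: BC 63 56 0E → 0xBC63560E.
Top bit is set, so as a signed 32-bit value this is 0xBC63560E − 2^32 = -1134340594.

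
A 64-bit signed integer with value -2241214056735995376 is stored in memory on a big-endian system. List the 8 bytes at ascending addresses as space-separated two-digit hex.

Two's complement of -2241214056735995376 in 64 bits: 2241214056735995376 = 0x1F1A644F655C75F0; invert → 0xE0E59BB09AA38A0F; add 1 → 0xE0E59BB09AA38A10.
Split into bytes (most-significant first): E0 E5 9B B0 9A A3 8A 10.
In big-endian order the high byte comes first in memory.
So the memory order matches the most-significant-first order: E0 E5 9B B0 9A A3 8A 10.

E0 E5 9B B0 9A A3 8A 10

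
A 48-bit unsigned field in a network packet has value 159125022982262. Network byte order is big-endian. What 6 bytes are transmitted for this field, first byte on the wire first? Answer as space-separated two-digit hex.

90 B9 2E 78 40 76

159125022982262 in hexadecimal, padded to 48 bits, is 0x90B92E784076.
Split into bytes (most-significant first): 90 B9 2E 78 40 76.
Big-endian stores the most-significant byte at the lowest address.
So the memory order matches the most-significant-first order: 90 B9 2E 78 40 76.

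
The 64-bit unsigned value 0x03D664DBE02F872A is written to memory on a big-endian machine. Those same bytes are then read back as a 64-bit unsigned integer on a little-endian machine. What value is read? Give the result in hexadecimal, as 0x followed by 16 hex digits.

Stored big-endian, the bytes at ascending addresses are 03 D6 64 DB E0 2F 87 2A.
Read back as little-endian, the first byte is least significant, giving 0x2A872FE0DB64D603.

0x2A872FE0DB64D603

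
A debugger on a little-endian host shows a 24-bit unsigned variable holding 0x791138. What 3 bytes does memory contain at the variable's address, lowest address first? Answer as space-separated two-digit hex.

Split into bytes (most-significant first): 79 11 38.
Little-endian: lowest address holds the least-significant byte.
So at ascending addresses the bytes are 38 11 79.

38 11 79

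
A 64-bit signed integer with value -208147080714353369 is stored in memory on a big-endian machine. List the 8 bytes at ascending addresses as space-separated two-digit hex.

Two's complement of -208147080714353369 in 64 bits: 208147080714353369 = 0x02E37CAAC7037AD9; invert → 0xFD1C835538FC8526; add 1 → 0xFD1C835538FC8527.
Split into bytes (most-significant first): FD 1C 83 55 38 FC 85 27.
Big-endian stores the most-significant byte at the lowest address.
So the memory order matches the most-significant-first order: FD 1C 83 55 38 FC 85 27.

FD 1C 83 55 38 FC 85 27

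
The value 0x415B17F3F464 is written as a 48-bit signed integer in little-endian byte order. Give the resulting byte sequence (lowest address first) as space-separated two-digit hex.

64 F4 F3 17 5B 41

Split into bytes (most-significant first): 41 5B 17 F3 F4 64.
In little-endian order the low byte comes first in memory.
So at ascending addresses the bytes are 64 F4 F3 17 5B 41.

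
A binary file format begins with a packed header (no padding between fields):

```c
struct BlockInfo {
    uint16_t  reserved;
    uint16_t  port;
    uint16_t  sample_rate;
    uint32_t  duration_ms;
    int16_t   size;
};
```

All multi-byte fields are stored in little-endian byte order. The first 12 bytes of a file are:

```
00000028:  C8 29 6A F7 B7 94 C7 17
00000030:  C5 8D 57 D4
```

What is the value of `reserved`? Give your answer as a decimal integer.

`reserved` is the first field, at byte offset 0, occupying 2 bytes.
Bytes at offsets 0..1: C8 29.
Little-endian stores the least-significant byte at the lowest address.
Reassemble most-significant byte first: 29 C8 → 0x29C8.
0x29C8 = 10696.

10696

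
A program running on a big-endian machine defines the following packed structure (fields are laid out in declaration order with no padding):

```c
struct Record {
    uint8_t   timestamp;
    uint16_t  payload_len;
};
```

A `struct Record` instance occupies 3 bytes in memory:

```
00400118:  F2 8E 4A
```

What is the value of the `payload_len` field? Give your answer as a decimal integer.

36426

`payload_len` follows `timestamp` (1 byte), so it starts at byte offset 1 and occupies 2 bytes.
Bytes at offsets 1..2: 8E 4A.
In big-endian order the high byte comes first in memory.
The bytes are already most-significant first: 0x8E4A.
0x8E4A = 36426.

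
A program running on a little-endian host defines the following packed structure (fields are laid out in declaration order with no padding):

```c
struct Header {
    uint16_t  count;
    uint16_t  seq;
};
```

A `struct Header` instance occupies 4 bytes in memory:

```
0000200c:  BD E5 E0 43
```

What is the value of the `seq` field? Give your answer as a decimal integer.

`seq` follows `count` (2 bytes), so it starts at byte offset 2 and occupies 2 bytes.
Bytes at offsets 2..3: E0 43.
Little-endian stores the least-significant byte at the lowest address.
Reassemble most-significant byte first: 43 E0 → 0x43E0.
0x43E0 = 17376.

17376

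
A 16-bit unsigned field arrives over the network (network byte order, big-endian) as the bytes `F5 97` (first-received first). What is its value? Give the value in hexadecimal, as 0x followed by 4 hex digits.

Big-endian stores the most-significant byte at the lowest address.
The bytes are already most-significant first: 0xF597.

0xF597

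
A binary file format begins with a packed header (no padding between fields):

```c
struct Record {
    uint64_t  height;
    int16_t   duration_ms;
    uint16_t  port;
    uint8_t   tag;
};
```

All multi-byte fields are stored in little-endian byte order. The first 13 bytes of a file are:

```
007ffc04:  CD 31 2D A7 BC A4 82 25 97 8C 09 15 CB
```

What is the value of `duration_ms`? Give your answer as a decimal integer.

-29545

`duration_ms` follows `height` (8 bytes), so it starts at byte offset 8 and occupies 2 bytes.
Bytes at offsets 8..9: 97 8C.
Little-endian stores the least-significant byte at the lowest address.
Reassemble most-significant byte first: 8C 97 → 0x8C97.
Top bit is set, so as a signed 16-bit value this is 0x8C97 − 2^16 = -29545.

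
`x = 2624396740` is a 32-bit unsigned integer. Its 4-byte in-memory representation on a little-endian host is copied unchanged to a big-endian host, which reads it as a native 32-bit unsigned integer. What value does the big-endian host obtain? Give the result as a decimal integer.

2624396740 in 32-bit hexadecimal is 0x9C6D1DC4.
Stored little-endian, the bytes at ascending addresses are C4 1D 6D 9C.
Read back as big-endian, the last byte is least significant, giving 0xC41D6D9C.
0xC41D6D9C = 3290262940.

3290262940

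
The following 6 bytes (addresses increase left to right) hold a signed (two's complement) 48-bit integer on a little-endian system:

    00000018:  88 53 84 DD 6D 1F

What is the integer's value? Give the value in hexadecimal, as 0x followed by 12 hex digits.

Little-endian stores the least-significant byte at the lowest address.
Reassemble most-significant byte first: 1F 6D DD 84 53 88 → 0x1F6DDD845388.

0x1F6DDD845388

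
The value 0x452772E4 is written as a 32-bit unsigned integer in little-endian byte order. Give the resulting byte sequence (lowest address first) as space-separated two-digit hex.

Split into bytes (most-significant first): 45 27 72 E4.
In little-endian order the low byte comes first in memory.
So at ascending addresses the bytes are E4 72 27 45.

E4 72 27 45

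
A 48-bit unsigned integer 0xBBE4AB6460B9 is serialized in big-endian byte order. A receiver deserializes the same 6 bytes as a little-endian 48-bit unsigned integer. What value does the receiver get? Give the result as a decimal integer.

Stored big-endian, the bytes at ascending addresses are BB E4 AB 64 60 B9.
Read back as little-endian, the first byte is least significant, giving 0xB96064ABE4BB.
0xB96064ABE4BB = 203823656985787.

203823656985787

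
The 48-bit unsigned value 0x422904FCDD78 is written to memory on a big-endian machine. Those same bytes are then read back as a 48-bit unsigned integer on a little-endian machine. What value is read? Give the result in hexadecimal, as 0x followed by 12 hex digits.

0x78DDFC042942

Stored big-endian, the bytes at ascending addresses are 42 29 04 FC DD 78.
Read back as little-endian, the first byte is least significant, giving 0x78DDFC042942.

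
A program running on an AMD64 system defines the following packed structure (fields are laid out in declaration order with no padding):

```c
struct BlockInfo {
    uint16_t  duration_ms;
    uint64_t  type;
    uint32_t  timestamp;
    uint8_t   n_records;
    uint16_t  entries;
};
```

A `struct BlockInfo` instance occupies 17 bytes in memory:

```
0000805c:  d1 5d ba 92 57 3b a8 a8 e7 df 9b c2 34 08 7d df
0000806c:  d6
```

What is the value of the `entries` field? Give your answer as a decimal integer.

`entries` follows `duration_ms` (2 B), `type` (8 B), `timestamp` (4 B), `n_records` (1 B), so it starts at offset 2 + 8 + 4 + 1 = 15 and occupies 2 bytes.
Bytes at offsets 15..16: DF D6.
In little-endian order the low byte comes first in memory.
Reassemble most-significant byte first: D6 DF → 0xD6DF.
0xD6DF = 55007.

55007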